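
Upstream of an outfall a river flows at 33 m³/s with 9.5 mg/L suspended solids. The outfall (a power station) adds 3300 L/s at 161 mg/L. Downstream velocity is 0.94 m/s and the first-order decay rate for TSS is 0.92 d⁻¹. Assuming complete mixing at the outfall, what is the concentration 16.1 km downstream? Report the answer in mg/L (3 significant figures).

19.4 mg/L

3300 L/s = 3.3 m³/s.
After complete mixing, C₀ = (3.3·161 + 33·9.5) / 36.3 = 23.27 mg/L.
Travel time t = 1.61e+04 m / 0.94 m/s = 1.713e+04 s = 0.1982 d.
C = 23.27·exp(−0.92·0.1982) = 23.27·0.8333 = 19.39 mg/L.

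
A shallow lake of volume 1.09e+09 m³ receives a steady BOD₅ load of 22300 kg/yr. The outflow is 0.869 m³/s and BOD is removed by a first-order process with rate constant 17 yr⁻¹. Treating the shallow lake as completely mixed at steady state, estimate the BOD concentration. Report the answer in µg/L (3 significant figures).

Outflow Q = 0.869 m³/s × 3.156e+07 s/yr = 2.742e+07 m³/yr.
Steady-state CSTR mass balance: W = Q·C + k·V·C, so C = W/(Q + kV).
Q + kV = 2.742e+07 + 17·1.09e+09 = 1.856e+10 m³/yr.
C = 22300/1.856e+10 = 1.202e-06 kg/m³ = 0.001202 mg/L = 1.202 µg/L.

1.20 µg/L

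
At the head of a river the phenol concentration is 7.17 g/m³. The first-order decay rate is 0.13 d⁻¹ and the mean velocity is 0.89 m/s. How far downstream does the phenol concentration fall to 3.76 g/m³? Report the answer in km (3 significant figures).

From C = C₀·e^(−kt), t = ln(C₀/C)/k = ln(7.17/3.76)/0.13 = 0.6455/0.13 = 4.965 d.
Distance = v·t = 0.89 m/s × 4.29e+05 s = 3.818e+05 m = 381.8 km.

382 km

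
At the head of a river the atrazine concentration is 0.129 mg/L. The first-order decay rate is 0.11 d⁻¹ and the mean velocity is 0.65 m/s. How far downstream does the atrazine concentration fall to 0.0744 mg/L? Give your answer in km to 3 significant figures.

281 km

From C = C₀·e^(−kt), t = ln(C₀/C)/k = ln(0.129/0.0744)/0.11 = 0.5504/0.11 = 5.003 d.
Distance = v·t = 0.65 m/s × 4.323e+05 s = 2.81e+05 m = 281 km.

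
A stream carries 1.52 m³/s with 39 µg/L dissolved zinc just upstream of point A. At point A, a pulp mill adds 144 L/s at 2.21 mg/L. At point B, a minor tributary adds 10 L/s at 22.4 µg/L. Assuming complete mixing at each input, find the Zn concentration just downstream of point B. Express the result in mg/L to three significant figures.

0.226 mg/L

39 µg/L = 0.039 mg/L.
144 L/s = 0.144 m³/s.
After input A: C = (1.52·0.039 + 0.144·2.21) / 1.664 = 0.2269 mg/L.
10 L/s = 0.01 m³/s.
22.4 µg/L = 0.0224 mg/L.
After input B: C = (1.664·0.2269 + 0.01·0.0224) / 1.674 = 0.2257 mg/L.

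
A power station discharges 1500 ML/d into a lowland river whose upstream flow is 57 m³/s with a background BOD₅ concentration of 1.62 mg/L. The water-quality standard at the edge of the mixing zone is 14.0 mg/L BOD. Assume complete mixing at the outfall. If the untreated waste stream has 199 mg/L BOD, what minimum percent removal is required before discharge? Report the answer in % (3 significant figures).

1500 ML/d = 17.36 m³/s.
Mass balance: 14·74.36 = 17.36·Cₑ + 57·1.62.
Cₑ = (1041 − 92.34) / 17.36 = 54.65 mg/L.
Required removal = 1 − 54.65/199 = 72.54 %.

72.5 %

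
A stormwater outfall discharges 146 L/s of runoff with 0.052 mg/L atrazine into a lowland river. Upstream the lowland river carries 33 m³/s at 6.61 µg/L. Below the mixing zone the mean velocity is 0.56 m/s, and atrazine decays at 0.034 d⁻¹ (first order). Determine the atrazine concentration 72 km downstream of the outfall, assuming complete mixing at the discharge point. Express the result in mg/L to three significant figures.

0.00647 mg/L

146 L/s = 0.146 m³/s.
6.61 µg/L = 0.00661 mg/L.
After complete mixing, C₀ = (0.146·0.052 + 33·0.00661) / 33.15 = 0.00681 mg/L.
Travel time t = 7.2e+04 m / 0.56 m/s = 1.286e+05 s = 1.488 d.
C = 0.00681·exp(−0.034·1.488) = 0.00681·0.9507 = 0.006474 mg/L.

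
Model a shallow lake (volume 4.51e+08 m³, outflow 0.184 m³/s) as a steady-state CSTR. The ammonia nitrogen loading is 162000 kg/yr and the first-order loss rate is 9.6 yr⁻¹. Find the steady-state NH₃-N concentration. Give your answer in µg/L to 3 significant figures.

Outflow Q = 0.184 m³/s × 3.156e+07 s/yr = 5.807e+06 m³/yr.
Steady-state CSTR mass balance: W = Q·C + k·V·C, so C = W/(Q + kV).
Q + kV = 5.807e+06 + 9.6·4.51e+08 = 4.335e+09 m³/yr.
C = 162000/4.335e+09 = 3.737e-05 kg/m³ = 0.03737 mg/L = 37.37 µg/L.

37.4 µg/L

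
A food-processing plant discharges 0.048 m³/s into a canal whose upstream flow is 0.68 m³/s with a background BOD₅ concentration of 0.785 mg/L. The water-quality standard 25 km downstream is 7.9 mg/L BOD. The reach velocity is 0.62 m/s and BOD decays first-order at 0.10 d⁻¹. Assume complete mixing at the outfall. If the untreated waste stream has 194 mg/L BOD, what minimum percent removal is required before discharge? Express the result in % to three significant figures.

Travel time to the compliance point: t = 2.5e+04/0.62 = 4.032e+04 s = 0.4667 d; decay factor exp(−0.10·0.4667) = 0.9544.
So the concentration just after mixing may be at most 7.9/0.9544 = 8.277 mg/L.
Mass balance: 8.277·0.728 = 0.048·Cₑ + 0.68·0.785.
Cₑ = (6.026 − 0.5338) / 0.048 = 114.4 mg/L.
Required removal = 1 − 114.4/194 = 41.02 %.

41.0 %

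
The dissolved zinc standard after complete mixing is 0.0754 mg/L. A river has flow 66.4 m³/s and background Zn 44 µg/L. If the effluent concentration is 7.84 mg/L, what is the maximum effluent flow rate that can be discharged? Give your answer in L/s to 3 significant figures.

269 L/s

44 µg/L = 0.044 mg/L.
Mass balance at complete mixing: C_std·(Q_w + Q_r) = Q_w·C_e + Q_r·C_b.
Rearranging, Q_w = Q_r·(C_std − C_b)/(C_e − C_std) = 66.4·(0.0754 − 0.044) / (7.84 − 0.0754) = 0.2685 m³/s.
= 268.5 L/s.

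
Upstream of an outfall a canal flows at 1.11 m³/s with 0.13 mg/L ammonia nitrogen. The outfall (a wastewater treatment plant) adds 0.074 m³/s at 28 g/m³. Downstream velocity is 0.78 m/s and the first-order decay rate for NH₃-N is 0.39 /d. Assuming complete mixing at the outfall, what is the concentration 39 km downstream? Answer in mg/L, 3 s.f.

1.49 mg/L

After complete mixing, C₀ = (0.074·28 + 1.11·0.13) / 1.184 = 1.872 mg/L.
Travel time t = 3.9e+04 m / 0.78 m/s = 5e+04 s = 0.5787 d.
C = 1.872·exp(−0.39·0.5787) = 1.872·0.798 = 1.494 mg/L.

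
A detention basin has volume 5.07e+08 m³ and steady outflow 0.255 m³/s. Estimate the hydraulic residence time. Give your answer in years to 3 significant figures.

Q = 0.255 m³/s × 3.156e+07 s/yr = 8.047e+06 m³/yr.
Hydraulic residence time τ = V/Q = 5.07e+08/8.047e+06 = 63 yr.

63.0 yr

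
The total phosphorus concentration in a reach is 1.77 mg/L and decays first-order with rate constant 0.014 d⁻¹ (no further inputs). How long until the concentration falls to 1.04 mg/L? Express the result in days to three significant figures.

t = ln(C₀/C)/k = ln(1.77/1.04)/0.014 = 0.5318/0.014 = 37.98 d.

38.0 d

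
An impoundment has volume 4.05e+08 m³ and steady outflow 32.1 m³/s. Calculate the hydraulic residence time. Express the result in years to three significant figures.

0.400 yr

Q = 32.1 m³/s × 3.156e+07 s/yr = 1.013e+09 m³/yr.
Hydraulic residence time τ = V/Q = 4.05e+08/1.013e+09 = 0.3998 yr.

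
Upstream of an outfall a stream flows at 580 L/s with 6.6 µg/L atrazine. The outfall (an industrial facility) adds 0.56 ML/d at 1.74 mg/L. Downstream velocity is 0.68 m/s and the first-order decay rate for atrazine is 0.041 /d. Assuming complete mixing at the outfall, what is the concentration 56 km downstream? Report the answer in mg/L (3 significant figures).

0.56 ML/d = 0.006481 m³/s.
580 L/s = 0.58 m³/s.
6.6 µg/L = 0.0066 mg/L.
After complete mixing, C₀ = (0.006481·1.74 + 0.58·0.0066) / 0.5865 = 0.02576 mg/L.
Travel time t = 5.6e+04 m / 0.68 m/s = 8.235e+04 s = 0.9532 d.
C = 0.02576·exp(−0.041·0.9532) = 0.02576·0.9617 = 0.02477 mg/L.

0.0248 mg/L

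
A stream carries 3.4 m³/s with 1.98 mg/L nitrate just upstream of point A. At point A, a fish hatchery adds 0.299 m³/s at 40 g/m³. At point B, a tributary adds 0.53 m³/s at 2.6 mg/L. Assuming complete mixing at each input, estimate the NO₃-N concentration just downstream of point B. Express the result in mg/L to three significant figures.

4.75 mg/L

After input A: C = (3.4·1.98 + 0.299·40) / 3.699 = 5.053 mg/L.
After input B: C = (3.699·5.053 + 0.53·2.6) / 4.229 = 4.746 mg/L.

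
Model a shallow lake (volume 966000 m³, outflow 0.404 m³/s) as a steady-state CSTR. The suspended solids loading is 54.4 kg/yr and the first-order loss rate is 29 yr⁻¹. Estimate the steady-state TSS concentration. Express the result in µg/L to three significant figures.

Outflow Q = 0.404 m³/s × 3.156e+07 s/yr = 1.275e+07 m³/yr.
Steady-state CSTR mass balance: W = Q·C + k·V·C, so C = W/(Q + kV).
Q + kV = 1.275e+07 + 29·966000 = 4.076e+07 m³/yr.
C = 54.4/4.076e+07 = 1.335e-06 kg/m³ = 0.001335 mg/L = 1.335 µg/L.

1.33 µg/L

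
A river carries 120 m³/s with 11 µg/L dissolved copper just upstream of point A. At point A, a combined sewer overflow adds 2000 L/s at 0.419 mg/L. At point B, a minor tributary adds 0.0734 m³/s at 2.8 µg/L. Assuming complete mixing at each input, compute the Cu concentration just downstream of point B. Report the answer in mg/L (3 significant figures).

0.0177 mg/L

11 µg/L = 0.011 mg/L.
2000 L/s = 2 m³/s.
After input A: C = (120·0.011 + 2·0.419) / 122 = 0.01769 mg/L.
2.8 µg/L = 0.0028 mg/L.
After input B: C = (122·0.01769 + 0.0734·0.0028) / 122.1 = 0.01768 mg/L.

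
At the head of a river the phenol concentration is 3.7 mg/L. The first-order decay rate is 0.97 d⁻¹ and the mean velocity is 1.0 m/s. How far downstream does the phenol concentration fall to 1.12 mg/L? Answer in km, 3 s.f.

From C = C₀·e^(−kt), t = ln(C₀/C)/k = ln(3.7/1.12)/0.97 = 1.195/0.97 = 1.232 d.
Distance = v·t = 1.0 m/s × 1.064e+05 s = 1.064e+05 m = 106.4 km.

106 km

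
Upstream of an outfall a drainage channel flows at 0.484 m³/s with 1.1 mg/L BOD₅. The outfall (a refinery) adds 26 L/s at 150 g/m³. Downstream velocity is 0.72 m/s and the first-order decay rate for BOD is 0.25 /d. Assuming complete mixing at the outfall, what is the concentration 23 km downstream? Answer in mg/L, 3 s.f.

7.92 mg/L

26 L/s = 0.026 m³/s.
After complete mixing, C₀ = (0.026·150 + 0.484·1.1) / 0.51 = 8.691 mg/L.
Travel time t = 2.3e+04 m / 0.72 m/s = 3.194e+04 s = 0.3697 d.
C = 8.691·exp(−0.25·0.3697) = 8.691·0.9117 = 7.924 mg/L.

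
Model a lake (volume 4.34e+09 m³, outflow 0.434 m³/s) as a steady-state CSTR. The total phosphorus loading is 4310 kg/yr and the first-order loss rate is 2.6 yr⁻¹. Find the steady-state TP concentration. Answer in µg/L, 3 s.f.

0.381 µg/L

Outflow Q = 0.434 m³/s × 3.156e+07 s/yr = 1.37e+07 m³/yr.
Steady-state CSTR mass balance: W = Q·C + k·V·C, so C = W/(Q + kV).
Q + kV = 1.37e+07 + 2.6·4.34e+09 = 1.13e+10 m³/yr.
C = 4310/1.13e+10 = 3.815e-07 kg/m³ = 0.0003815 mg/L = 0.3815 µg/L.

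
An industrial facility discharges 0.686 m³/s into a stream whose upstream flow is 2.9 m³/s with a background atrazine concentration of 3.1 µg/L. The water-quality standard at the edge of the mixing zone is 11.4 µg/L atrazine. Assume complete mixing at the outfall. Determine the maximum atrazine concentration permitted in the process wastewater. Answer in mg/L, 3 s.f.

0.0465 mg/L

3.1 µg/L = 0.0031 mg/L.
11.4 µg/L = 0.0114 mg/L.
Mass balance: 0.0114·3.586 = 0.686·Cₑ + 2.9·0.0031.
Cₑ = (0.04088 − 0.00899) / 0.686 = 0.04649 mg/L.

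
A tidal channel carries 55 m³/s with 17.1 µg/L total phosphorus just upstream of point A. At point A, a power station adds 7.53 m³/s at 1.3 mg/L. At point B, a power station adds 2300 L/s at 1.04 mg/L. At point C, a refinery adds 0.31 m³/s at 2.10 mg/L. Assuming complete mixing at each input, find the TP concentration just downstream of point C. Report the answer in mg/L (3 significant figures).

0.211 mg/L

17.1 µg/L = 0.0171 mg/L.
After input A: C = (55·0.0171 + 7.53·1.3) / 62.53 = 0.1716 mg/L.
2300 L/s = 2.3 m³/s.
After input B: C = (62.53·0.1716 + 2.3·1.04) / 64.83 = 0.2024 mg/L.
After input C: C = (64.83·0.2024 + 0.31·2.1) / 65.14 = 0.2114 mg/L.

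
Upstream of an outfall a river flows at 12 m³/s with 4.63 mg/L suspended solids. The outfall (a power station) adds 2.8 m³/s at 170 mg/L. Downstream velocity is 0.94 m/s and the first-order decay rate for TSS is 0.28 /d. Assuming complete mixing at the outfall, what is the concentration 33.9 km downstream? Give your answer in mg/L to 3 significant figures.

After complete mixing, C₀ = (2.8·170 + 12·4.63) / 14.8 = 35.92 mg/L.
Travel time t = 3.39e+04 m / 0.94 m/s = 3.606e+04 s = 0.4174 d.
C = 35.92·exp(−0.28·0.4174) = 35.92·0.8897 = 31.95 mg/L.

32.0 mg/L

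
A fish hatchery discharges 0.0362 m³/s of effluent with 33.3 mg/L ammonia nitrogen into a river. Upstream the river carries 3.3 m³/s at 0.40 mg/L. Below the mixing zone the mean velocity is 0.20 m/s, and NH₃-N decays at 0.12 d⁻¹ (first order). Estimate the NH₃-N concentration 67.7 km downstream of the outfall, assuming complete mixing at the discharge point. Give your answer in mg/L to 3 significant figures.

After complete mixing, C₀ = (0.0362·33.3 + 3.3·0.4) / 3.336 = 0.757 mg/L.
Travel time t = 6.77e+04 m / 0.20 m/s = 3.385e+05 s = 3.918 d.
C = 0.757·exp(−0.12·3.918) = 0.757·0.6249 = 0.4731 mg/L.

0.473 mg/L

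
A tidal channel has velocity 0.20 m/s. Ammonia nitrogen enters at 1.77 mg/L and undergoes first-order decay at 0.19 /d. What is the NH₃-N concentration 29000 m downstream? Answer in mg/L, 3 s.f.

Travel time t = 29000 m / 0.20 m/s = 2.9e+04/0.20 = 1.45e+05 s = 1.678 d.
First-order decay: C = 1.77·exp(−0.19·1.678) = 1.77·0.727 = 1.287 mg/L.

1.29 mg/L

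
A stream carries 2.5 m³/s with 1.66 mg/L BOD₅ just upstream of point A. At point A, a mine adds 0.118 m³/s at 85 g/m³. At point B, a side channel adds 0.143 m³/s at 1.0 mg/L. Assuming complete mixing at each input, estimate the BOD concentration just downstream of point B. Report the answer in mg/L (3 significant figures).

5.19 mg/L

After input A: C = (2.5·1.66 + 0.118·85) / 2.618 = 5.416 mg/L.
After input B: C = (2.618·5.416 + 0.143·1) / 2.761 = 5.188 mg/L.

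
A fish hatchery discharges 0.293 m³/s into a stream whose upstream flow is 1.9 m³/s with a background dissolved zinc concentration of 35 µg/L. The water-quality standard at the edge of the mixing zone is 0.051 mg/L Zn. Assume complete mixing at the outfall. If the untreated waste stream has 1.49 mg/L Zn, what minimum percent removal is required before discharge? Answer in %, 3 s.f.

89.6 %

35 µg/L = 0.035 mg/L.
Mass balance: 0.051·2.193 = 0.293·Cₑ + 1.9·0.035.
Cₑ = (0.1118 − 0.0665) / 0.293 = 0.1548 mg/L.
Required removal = 1 − 0.1548/1.49 = 89.61 %.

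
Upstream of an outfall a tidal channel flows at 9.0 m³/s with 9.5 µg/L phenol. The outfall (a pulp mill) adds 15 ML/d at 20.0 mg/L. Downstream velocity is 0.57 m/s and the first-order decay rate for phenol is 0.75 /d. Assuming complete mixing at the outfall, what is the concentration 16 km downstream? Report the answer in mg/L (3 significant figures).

15 ML/d = 0.1736 m³/s.
9.5 µg/L = 0.0095 mg/L.
After complete mixing, C₀ = (0.1736·20 + 9·0.0095) / 9.174 = 0.3878 mg/L.
Travel time t = 1.6e+04 m / 0.57 m/s = 2.807e+04 s = 0.3249 d.
C = 0.3878·exp(−0.75·0.3249) = 0.3878·0.7838 = 0.304 mg/L.

0.304 mg/L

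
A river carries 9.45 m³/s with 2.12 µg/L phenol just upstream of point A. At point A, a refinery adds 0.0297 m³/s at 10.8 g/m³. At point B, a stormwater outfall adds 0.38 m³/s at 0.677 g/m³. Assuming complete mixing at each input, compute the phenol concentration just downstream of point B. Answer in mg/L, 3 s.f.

0.0607 mg/L

2.12 µg/L = 0.00212 mg/L.
After input A: C = (9.45·0.00212 + 0.0297·10.8) / 9.48 = 0.03595 mg/L.
After input B: C = (9.48·0.03595 + 0.38·0.677) / 9.86 = 0.06066 mg/L.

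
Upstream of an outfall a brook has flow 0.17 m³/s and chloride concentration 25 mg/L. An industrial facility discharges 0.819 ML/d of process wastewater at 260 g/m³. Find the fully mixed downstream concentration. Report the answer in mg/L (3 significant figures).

37.4 mg/L

0.819 ML/d = 0.009479 m³/s.
Flow-weighted mixing gives C = (0.009479·260 + 0.17·25) / (0.009479 + 0.17) = 6.715/0.1795 = 37.41 mg/L.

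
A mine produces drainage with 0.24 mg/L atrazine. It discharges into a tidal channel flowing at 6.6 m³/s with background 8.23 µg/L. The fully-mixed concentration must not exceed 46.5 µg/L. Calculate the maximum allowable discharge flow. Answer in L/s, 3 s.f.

8.23 µg/L = 0.00823 mg/L.
46.5 µg/L = 0.0465 mg/L.
Mass balance at complete mixing: C_std·(Q_w + Q_r) = Q_w·C_e + Q_r·C_b.
Rearranging, Q_w = Q_r·(C_std − C_b)/(C_e − C_std) = 6.6·(0.0465 − 0.00823) / (0.24 − 0.0465) = 1.305 m³/s.
= 1305 L/s.

1310 L/s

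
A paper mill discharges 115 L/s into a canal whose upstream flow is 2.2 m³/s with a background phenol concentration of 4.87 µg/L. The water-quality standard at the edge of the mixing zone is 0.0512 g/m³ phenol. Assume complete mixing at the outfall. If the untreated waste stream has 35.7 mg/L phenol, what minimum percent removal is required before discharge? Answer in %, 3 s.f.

97.4 %

115 L/s = 0.115 m³/s.
4.87 µg/L = 0.00487 mg/L.
Mass balance: 0.0512·2.315 = 0.115·Cₑ + 2.2·0.00487.
Cₑ = (0.1185 − 0.01071) / 0.115 = 0.9375 mg/L.
Required removal = 1 − 0.9375/35.7 = 97.37 %.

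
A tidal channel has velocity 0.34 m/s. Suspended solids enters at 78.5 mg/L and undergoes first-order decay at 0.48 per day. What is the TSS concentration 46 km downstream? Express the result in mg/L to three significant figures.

37.0 mg/L

Travel time t = 46 km / 0.34 m/s = 4.6e+04/0.34 = 1.353e+05 s = 1.566 d.
First-order decay: C = 78.5·exp(−0.48·1.566) = 78.5·0.4716 = 37.02 mg/L.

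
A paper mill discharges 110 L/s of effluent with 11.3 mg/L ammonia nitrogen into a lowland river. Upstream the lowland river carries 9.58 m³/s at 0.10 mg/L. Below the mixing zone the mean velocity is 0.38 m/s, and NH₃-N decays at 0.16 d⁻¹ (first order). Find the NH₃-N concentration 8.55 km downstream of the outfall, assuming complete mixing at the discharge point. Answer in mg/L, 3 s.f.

0.218 mg/L

110 L/s = 0.11 m³/s.
After complete mixing, C₀ = (0.11·11.3 + 9.58·0.1) / 9.69 = 0.2271 mg/L.
Travel time t = 8550 m / 0.38 m/s = 2.25e+04 s = 0.2604 d.
C = 0.2271·exp(−0.16·0.2604) = 0.2271·0.9592 = 0.2179 mg/L.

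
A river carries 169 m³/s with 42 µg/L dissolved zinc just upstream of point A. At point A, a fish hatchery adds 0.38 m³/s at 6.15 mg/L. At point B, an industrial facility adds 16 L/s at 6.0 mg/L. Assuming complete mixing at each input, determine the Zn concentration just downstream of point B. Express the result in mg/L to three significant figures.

42 µg/L = 0.042 mg/L.
After input A: C = (169·0.042 + 0.38·6.15) / 169.4 = 0.0557 mg/L.
16 L/s = 0.016 m³/s.
After input B: C = (169.4·0.0557 + 0.016·6) / 169.4 = 0.05626 mg/L.

0.0563 mg/L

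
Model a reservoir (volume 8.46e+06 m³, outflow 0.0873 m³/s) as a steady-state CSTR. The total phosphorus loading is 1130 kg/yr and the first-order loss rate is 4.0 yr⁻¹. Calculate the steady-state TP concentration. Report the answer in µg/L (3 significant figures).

Outflow Q = 0.0873 m³/s × 3.156e+07 s/yr = 2.755e+06 m³/yr.
Steady-state CSTR mass balance: W = Q·C + k·V·C, so C = W/(Q + kV).
Q + kV = 2.755e+06 + 4.0·8.46e+06 = 3.659e+07 m³/yr.
C = 1130/3.659e+07 = 3.088e-05 kg/m³ = 0.03088 mg/L = 30.88 µg/L.

30.9 µg/L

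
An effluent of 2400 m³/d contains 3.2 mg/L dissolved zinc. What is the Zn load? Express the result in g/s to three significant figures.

0.0889 g/s

2400 m³/d = 0.02778 m³/s.
Mass flux = Q·C = 0.02778 m³/s × 3.2 g/m³ = 0.08889 g/s.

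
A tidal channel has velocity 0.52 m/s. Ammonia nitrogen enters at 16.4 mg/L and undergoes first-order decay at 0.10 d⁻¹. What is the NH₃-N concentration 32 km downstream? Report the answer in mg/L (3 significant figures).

Travel time t = 32 km / 0.52 m/s = 3.2e+04/0.52 = 6.154e+04 s = 0.7123 d.
First-order decay: C = 16.4·exp(−0.10·0.7123) = 16.4·0.9313 = 15.27 mg/L.

15.3 mg/L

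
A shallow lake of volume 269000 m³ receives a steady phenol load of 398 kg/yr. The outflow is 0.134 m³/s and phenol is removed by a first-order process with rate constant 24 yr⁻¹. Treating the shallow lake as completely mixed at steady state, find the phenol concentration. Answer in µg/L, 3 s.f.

37.2 µg/L

Outflow Q = 0.134 m³/s × 3.156e+07 s/yr = 4.229e+06 m³/yr.
Steady-state CSTR mass balance: W = Q·C + k·V·C, so C = W/(Q + kV).
Q + kV = 4.229e+06 + 24·269000 = 1.068e+07 m³/yr.
C = 398/1.068e+07 = 3.725e-05 kg/m³ = 0.03725 mg/L = 37.25 µg/L.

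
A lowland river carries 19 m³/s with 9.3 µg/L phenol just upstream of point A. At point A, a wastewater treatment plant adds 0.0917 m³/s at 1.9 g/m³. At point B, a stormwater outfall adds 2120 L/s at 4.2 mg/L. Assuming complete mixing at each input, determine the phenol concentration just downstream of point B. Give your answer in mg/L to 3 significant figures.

9.3 µg/L = 0.0093 mg/L.
After input A: C = (19·0.0093 + 0.0917·1.9) / 19.09 = 0.01838 mg/L.
2120 L/s = 2.12 m³/s.
After input B: C = (19.09·0.01838 + 2.12·4.2) / 21.21 = 0.4363 mg/L.

0.436 mg/L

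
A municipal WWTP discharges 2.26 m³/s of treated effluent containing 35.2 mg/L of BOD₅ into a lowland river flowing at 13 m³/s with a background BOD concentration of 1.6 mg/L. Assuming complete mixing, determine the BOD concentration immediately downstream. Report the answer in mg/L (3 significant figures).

Conservation of mass across the mixing zone: C = (2.26·35.2 + 13·1.6) / (2.26 + 13) = 100.4/15.26 = 6.576 mg/L.

6.58 mg/L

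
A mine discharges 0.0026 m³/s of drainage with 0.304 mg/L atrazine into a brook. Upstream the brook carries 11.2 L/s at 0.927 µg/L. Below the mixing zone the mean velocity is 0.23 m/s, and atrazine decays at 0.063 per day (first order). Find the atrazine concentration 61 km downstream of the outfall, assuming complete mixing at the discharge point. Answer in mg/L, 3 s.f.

0.0478 mg/L

11.2 L/s = 0.0112 m³/s.
0.927 µg/L = 0.000927 mg/L.
After complete mixing, C₀ = (0.0026·0.304 + 0.0112·0.000927) / 0.0138 = 0.05803 mg/L.
Travel time t = 6.1e+04 m / 0.23 m/s = 2.652e+05 s = 3.07 d.
C = 0.05803·exp(−0.063·3.07) = 0.05803·0.8242 = 0.04782 mg/L.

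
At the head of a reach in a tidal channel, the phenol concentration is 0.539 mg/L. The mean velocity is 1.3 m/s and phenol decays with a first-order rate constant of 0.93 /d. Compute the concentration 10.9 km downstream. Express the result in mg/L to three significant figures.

Travel time t = 10.9 km / 1.3 m/s = 1.09e+04/1.3 = 8385 s = 0.09704 d.
First-order decay: C = 0.539·exp(−0.93·0.09704) = 0.539·0.9137 = 0.4925 mg/L.

0.492 mg/L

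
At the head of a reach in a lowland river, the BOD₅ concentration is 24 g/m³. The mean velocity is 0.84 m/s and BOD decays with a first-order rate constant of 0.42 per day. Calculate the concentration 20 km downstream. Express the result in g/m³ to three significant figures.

Travel time t = 20 km / 0.84 m/s = 2e+04/0.84 = 2.381e+04 s = 0.2756 d.
First-order decay: C = 24·exp(−0.42·0.2756) = 24·0.8907 = 21.38 g/m³.

21.4 g/m³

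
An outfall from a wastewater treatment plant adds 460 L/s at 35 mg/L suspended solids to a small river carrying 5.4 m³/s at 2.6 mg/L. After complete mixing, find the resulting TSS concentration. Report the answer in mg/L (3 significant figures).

5.14 mg/L

460 L/s = 0.46 m³/s.
By mass balance at complete mixing, C = (0.46·35 + 5.4·2.6) / (0.46 + 5.4) = 30.14/5.86 = 5.143 mg/L.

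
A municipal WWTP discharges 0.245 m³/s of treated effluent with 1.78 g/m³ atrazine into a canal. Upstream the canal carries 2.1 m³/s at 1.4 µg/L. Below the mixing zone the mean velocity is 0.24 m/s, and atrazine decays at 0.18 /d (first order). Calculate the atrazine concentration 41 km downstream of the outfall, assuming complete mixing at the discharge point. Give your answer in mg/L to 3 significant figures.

1.4 µg/L = 0.0014 mg/L.
After complete mixing, C₀ = (0.245·1.78 + 2.1·0.0014) / 2.345 = 0.1872 mg/L.
Travel time t = 4.1e+04 m / 0.24 m/s = 1.708e+05 s = 1.977 d.
C = 0.1872·exp(−0.18·1.977) = 0.1872·0.7005 = 0.1312 mg/L.

0.131 mg/L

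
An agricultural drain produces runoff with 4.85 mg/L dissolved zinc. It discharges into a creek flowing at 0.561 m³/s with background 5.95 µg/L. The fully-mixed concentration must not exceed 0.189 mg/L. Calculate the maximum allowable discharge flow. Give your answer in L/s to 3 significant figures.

5.95 µg/L = 0.00595 mg/L.
Mass balance at complete mixing: C_std·(Q_w + Q_r) = Q_w·C_e + Q_r·C_b.
Rearranging, Q_w = Q_r·(C_std − C_b)/(C_e − C_std) = 0.561·(0.189 − 0.00595) / (4.85 − 0.189) = 0.02203 m³/s.
= 22.03 L/s.

22.0 L/s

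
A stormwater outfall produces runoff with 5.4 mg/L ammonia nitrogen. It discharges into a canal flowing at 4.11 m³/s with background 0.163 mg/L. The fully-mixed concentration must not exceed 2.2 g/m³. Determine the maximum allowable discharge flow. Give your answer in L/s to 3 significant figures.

2620 L/s

Mass balance at complete mixing: C_std·(Q_w + Q_r) = Q_w·C_e + Q_r·C_b.
Rearranging, Q_w = Q_r·(C_std − C_b)/(C_e − C_std) = 4.11·(2.2 − 0.163) / (5.4 − 2.2) = 2.616 m³/s.
= 2616 L/s.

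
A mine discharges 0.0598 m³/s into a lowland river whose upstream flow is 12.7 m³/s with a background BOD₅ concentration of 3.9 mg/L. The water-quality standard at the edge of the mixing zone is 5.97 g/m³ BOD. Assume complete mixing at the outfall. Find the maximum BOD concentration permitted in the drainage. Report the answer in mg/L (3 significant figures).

Mass balance: 5.97·12.76 = 0.0598·Cₑ + 12.7·3.9.
Cₑ = (76.18 − 49.53) / 0.0598 = 445.6 mg/L.

446 mg/L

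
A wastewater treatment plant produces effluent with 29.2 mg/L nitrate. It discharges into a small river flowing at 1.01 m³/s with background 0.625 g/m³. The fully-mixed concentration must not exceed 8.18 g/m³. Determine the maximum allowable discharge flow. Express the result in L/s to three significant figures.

Mass balance at complete mixing: C_std·(Q_w + Q_r) = Q_w·C_e + Q_r·C_b.
Rearranging, Q_w = Q_r·(C_std − C_b)/(C_e − C_std) = 1.01·(8.18 − 0.625) / (29.2 − 8.18) = 0.363 m³/s.
= 363 L/s.

363 L/s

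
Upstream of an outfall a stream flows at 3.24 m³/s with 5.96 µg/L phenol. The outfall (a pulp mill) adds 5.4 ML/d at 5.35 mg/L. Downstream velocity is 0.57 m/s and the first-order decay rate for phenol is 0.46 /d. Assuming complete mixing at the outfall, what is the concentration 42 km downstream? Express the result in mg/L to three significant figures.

0.0723 mg/L

5.4 ML/d = 0.0625 m³/s.
5.96 µg/L = 0.00596 mg/L.
After complete mixing, C₀ = (0.0625·5.35 + 3.24·0.00596) / 3.303 = 0.1071 mg/L.
Travel time t = 4.2e+04 m / 0.57 m/s = 7.368e+04 s = 0.8528 d.
C = 0.1071·exp(−0.46·0.8528) = 0.1071·0.6755 = 0.07234 mg/L.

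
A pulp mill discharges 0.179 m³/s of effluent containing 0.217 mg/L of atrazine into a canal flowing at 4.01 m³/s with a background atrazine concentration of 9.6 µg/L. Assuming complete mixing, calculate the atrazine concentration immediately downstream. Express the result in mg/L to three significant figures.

9.6 µg/L = 0.0096 mg/L.
Flow-weighted mixing gives C = (0.179·0.217 + 4.01·0.0096) / (0.179 + 4.01) = 0.07734/4.189 = 0.01846 mg/L.

0.0185 mg/L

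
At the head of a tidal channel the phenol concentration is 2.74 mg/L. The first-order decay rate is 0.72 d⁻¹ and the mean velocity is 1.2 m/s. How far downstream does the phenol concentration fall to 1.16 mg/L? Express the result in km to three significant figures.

From C = C₀·e^(−kt), t = ln(C₀/C)/k = ln(2.74/1.16)/0.72 = 0.8595/0.72 = 1.194 d.
Distance = v·t = 1.2 m/s × 1.031e+05 s = 1.238e+05 m = 123.8 km.

124 km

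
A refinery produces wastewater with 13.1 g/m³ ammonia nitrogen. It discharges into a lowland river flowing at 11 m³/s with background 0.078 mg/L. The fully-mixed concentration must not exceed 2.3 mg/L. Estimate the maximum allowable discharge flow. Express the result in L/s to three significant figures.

2260 L/s

Mass balance at complete mixing: C_std·(Q_w + Q_r) = Q_w·C_e + Q_r·C_b.
Rearranging, Q_w = Q_r·(C_std − C_b)/(C_e − C_std) = 11·(2.3 − 0.078) / (13.1 − 2.3) = 2.263 m³/s.
= 2263 L/s.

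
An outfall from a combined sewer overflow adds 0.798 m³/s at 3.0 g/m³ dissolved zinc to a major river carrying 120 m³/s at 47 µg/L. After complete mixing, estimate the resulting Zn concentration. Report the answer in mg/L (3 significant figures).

0.0665 mg/L

47 µg/L = 0.047 mg/L.
Flow-weighted mixing gives C = (0.798·3 + 120·0.047) / (0.798 + 120) = 8.034/120.8 = 0.06651 mg/L.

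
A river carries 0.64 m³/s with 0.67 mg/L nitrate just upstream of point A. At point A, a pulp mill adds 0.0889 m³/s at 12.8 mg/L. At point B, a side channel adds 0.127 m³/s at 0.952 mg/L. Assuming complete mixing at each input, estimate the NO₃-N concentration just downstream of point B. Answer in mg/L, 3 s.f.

1.97 mg/L

After input A: C = (0.64·0.67 + 0.0889·12.8) / 0.7289 = 2.149 mg/L.
After input B: C = (0.7289·2.149 + 0.127·0.952) / 0.8559 = 1.972 mg/L.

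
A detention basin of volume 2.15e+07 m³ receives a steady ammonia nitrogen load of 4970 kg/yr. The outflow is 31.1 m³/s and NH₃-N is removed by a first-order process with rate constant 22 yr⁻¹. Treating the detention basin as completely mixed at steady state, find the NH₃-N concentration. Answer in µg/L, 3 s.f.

Outflow Q = 31.1 m³/s × 3.156e+07 s/yr = 9.814e+08 m³/yr.
Steady-state CSTR mass balance: W = Q·C + k·V·C, so C = W/(Q + kV).
Q + kV = 9.814e+08 + 22·2.15e+07 = 1.454e+09 m³/yr.
C = 4970/1.454e+09 = 3.417e-06 kg/m³ = 0.003417 mg/L = 3.417 µg/L.

3.42 µg/L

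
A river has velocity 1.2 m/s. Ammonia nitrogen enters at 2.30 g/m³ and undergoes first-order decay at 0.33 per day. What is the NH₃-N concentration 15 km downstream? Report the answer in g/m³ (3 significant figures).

2.19 g/m³

Travel time t = 15 km / 1.2 m/s = 1.5e+04/1.2 = 1.25e+04 s = 0.1447 d.
First-order decay: C = 2.30·exp(−0.33·0.1447) = 2.30·0.9534 = 2.193 g/m³.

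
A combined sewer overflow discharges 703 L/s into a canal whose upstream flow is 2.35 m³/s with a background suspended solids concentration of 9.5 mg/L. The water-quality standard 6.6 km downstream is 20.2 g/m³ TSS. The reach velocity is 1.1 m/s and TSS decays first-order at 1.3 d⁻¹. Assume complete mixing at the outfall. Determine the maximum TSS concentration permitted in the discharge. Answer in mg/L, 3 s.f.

64.3 mg/L

703 L/s = 0.703 m³/s.
Travel time to the compliance point: t = 6600/1.1 = 6000 s = 0.06944 d; decay factor exp(−1.3·0.06944) = 0.9137.
So the concentration just after mixing may be at most 20.2/0.9137 = 22.11 mg/L.
Mass balance: 22.11·3.053 = 0.703·Cₑ + 2.35·9.5.
Cₑ = (67.5 − 22.32) / 0.703 = 64.26 mg/L.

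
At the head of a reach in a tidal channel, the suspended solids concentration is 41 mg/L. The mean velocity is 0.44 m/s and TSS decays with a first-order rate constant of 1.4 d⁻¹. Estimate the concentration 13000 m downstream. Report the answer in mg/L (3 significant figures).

25.4 mg/L

Travel time t = 13000 m / 0.44 m/s = 1.3e+04/0.44 = 2.955e+04 s = 0.342 d.
First-order decay: C = 41·exp(−1.4·0.342) = 41·0.6196 = 25.4 mg/L.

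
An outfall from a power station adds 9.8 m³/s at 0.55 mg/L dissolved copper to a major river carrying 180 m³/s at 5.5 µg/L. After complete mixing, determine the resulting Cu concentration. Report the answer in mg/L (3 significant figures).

0.0336 mg/L

5.5 µg/L = 0.0055 mg/L.
By mass balance at complete mixing, C = (9.8·0.55 + 180·0.0055) / (9.8 + 180) = 6.38/189.8 = 0.03361 mg/L.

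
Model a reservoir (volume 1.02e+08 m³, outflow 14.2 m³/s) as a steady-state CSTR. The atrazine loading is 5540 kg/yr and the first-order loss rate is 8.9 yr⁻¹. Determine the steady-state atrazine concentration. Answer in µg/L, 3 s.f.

Outflow Q = 14.2 m³/s × 3.156e+07 s/yr = 4.481e+08 m³/yr.
Steady-state CSTR mass balance: W = Q·C + k·V·C, so C = W/(Q + kV).
Q + kV = 4.481e+08 + 8.9·1.02e+08 = 1.356e+09 m³/yr.
C = 5540/1.356e+09 = 4.086e-06 kg/m³ = 0.004086 mg/L = 4.086 µg/L.

4.09 µg/L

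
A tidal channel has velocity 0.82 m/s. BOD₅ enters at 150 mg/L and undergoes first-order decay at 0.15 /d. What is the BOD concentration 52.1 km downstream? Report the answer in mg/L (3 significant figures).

134 mg/L

Travel time t = 52.1 km / 0.82 m/s = 5.21e+04/0.82 = 6.354e+04 s = 0.7354 d.
First-order decay: C = 150·exp(−0.15·0.7354) = 150·0.8956 = 134.3 mg/L.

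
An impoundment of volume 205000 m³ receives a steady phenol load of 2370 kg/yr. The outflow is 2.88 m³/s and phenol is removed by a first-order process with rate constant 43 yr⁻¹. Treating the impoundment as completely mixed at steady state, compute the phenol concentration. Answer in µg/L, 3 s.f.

Outflow Q = 2.88 m³/s × 3.156e+07 s/yr = 9.089e+07 m³/yr.
Steady-state CSTR mass balance: W = Q·C + k·V·C, so C = W/(Q + kV).
Q + kV = 9.089e+07 + 43·205000 = 9.97e+07 m³/yr.
C = 2370/9.97e+07 = 2.377e-05 kg/m³ = 0.02377 mg/L = 23.77 µg/L.

23.8 µg/L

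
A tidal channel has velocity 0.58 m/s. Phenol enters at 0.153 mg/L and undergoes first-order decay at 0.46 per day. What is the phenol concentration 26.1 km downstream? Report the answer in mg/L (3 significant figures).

0.120 mg/L

Travel time t = 26.1 km / 0.58 m/s = 2.61e+04/0.58 = 4.5e+04 s = 0.5208 d.
First-order decay: C = 0.153·exp(−0.46·0.5208) = 0.153·0.787 = 0.1204 mg/L.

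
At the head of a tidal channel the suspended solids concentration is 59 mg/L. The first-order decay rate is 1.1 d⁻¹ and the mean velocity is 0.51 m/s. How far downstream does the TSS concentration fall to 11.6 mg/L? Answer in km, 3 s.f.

65.2 km

From C = C₀·e^(−kt), t = ln(C₀/C)/k = ln(59/11.6)/1.1 = 1.627/1.1 = 1.479 d.
Distance = v·t = 0.51 m/s × 1.278e+05 s = 6.516e+04 m = 65.16 km.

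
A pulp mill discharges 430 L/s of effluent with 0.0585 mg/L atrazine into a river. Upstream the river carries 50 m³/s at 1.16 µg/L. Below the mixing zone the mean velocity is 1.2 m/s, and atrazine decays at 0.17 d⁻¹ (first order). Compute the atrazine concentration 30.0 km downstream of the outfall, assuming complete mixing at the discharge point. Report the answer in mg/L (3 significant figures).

0.00157 mg/L

430 L/s = 0.43 m³/s.
1.16 µg/L = 0.00116 mg/L.
After complete mixing, C₀ = (0.43·0.0585 + 50·0.00116) / 50.43 = 0.001649 mg/L.
Travel time t = 3e+04 m / 1.2 m/s = 2.5e+04 s = 0.2894 d.
C = 0.001649·exp(−0.17·0.2894) = 0.001649·0.952 = 0.00157 mg/L.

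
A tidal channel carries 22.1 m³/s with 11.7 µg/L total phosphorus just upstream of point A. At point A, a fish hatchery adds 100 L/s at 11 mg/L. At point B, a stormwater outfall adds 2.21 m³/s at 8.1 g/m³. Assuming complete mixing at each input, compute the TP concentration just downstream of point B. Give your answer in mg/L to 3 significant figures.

11.7 µg/L = 0.0117 mg/L.
100 L/s = 0.1 m³/s.
After input A: C = (22.1·0.0117 + 0.1·11) / 22.2 = 0.0612 mg/L.
After input B: C = (22.2·0.0612 + 2.21·8.1) / 24.41 = 0.789 mg/L.

0.789 mg/L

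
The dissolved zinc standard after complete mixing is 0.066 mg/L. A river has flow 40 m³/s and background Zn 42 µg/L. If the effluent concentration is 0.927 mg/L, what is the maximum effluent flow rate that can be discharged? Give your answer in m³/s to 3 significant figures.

42 µg/L = 0.042 mg/L.
Mass balance at complete mixing: C_std·(Q_w + Q_r) = Q_w·C_e + Q_r·C_b.
Rearranging, Q_w = Q_r·(C_std − C_b)/(C_e − C_std) = 40·(0.066 − 0.042) / (0.927 − 0.066) = 1.115 m³/s.

1.11 m³/s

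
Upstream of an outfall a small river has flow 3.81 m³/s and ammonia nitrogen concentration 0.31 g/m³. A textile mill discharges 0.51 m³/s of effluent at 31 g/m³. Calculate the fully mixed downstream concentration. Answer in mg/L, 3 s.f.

By mass balance at complete mixing, C = (0.51·31 + 3.81·0.31) / (0.51 + 3.81) = 16.99/4.32 = 3.933 mg/L.

3.93 mg/L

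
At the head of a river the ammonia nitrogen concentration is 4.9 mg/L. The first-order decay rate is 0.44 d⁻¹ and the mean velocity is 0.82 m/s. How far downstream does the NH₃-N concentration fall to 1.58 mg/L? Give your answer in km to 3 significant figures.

182 km

From C = C₀·e^(−kt), t = ln(C₀/C)/k = ln(4.9/1.58)/0.44 = 1.132/0.44 = 2.572 d.
Distance = v·t = 0.82 m/s × 2.222e+05 s = 1.822e+05 m = 182.2 km.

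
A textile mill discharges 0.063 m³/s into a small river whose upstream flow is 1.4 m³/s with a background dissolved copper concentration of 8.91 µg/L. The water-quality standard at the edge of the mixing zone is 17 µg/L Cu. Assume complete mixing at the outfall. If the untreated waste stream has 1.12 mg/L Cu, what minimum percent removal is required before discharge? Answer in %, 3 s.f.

8.91 µg/L = 0.00891 mg/L.
17 µg/L = 0.017 mg/L.
Mass balance: 0.017·1.463 = 0.063·Cₑ + 1.4·0.00891.
Cₑ = (0.02487 − 0.01247) / 0.063 = 0.1968 mg/L.
Required removal = 1 − 0.1968/1.12 = 82.43 %.

82.4 %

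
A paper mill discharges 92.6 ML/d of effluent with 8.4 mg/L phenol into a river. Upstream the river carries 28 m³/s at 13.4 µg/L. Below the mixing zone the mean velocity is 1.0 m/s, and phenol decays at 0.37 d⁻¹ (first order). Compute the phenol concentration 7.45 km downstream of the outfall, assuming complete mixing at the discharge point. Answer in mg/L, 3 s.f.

0.312 mg/L

92.6 ML/d = 1.072 m³/s.
13.4 µg/L = 0.0134 mg/L.
After complete mixing, C₀ = (1.072·8.4 + 28·0.0134) / 29.07 = 0.3226 mg/L.
Travel time t = 7450 m / 1.0 m/s = 7450 s = 0.08623 d.
C = 0.3226·exp(−0.37·0.08623) = 0.3226·0.9686 = 0.3125 mg/L.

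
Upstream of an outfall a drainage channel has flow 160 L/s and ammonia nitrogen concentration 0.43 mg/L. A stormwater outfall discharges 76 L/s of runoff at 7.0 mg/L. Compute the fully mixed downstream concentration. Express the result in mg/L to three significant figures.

2.55 mg/L

76 L/s = 0.076 m³/s.
160 L/s = 0.16 m³/s.
Conservation of mass across the mixing zone: C = (0.076·7 + 0.16·0.43) / (0.076 + 0.16) = 0.6008/0.236 = 2.546 mg/L.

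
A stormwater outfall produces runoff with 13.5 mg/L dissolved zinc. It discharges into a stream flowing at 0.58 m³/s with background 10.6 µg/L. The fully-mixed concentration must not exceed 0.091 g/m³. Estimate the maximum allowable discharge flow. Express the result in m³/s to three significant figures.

0.00348 m³/s

10.6 µg/L = 0.0106 mg/L.
Mass balance at complete mixing: C_std·(Q_w + Q_r) = Q_w·C_e + Q_r·C_b.
Rearranging, Q_w = Q_r·(C_std − C_b)/(C_e − C_std) = 0.58·(0.091 − 0.0106) / (13.5 − 0.091) = 0.003478 m³/s.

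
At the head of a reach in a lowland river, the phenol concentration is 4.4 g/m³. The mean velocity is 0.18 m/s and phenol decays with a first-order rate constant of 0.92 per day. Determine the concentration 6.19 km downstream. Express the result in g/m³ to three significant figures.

3.05 g/m³

Travel time t = 6.19 km / 0.18 m/s = 6190/0.18 = 3.439e+04 s = 0.398 d.
First-order decay: C = 4.4·exp(−0.92·0.398) = 4.4·0.6934 = 3.051 g/m³.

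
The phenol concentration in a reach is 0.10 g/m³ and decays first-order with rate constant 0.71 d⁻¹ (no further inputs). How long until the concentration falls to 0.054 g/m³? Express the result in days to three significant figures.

0.868 d

t = ln(C₀/C)/k = ln(0.10/0.054)/0.71 = 0.6162/0.71 = 0.8679 d.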